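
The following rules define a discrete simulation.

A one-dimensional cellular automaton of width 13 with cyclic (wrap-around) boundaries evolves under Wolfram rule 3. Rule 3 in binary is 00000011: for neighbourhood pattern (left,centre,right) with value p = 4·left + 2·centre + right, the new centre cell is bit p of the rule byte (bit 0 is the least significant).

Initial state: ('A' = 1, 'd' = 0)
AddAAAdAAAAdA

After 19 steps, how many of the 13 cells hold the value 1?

gen 0: AddAAAdAAAAdA
gen 1: ddAdddddddddd
gen 2: AAddAAAAAAAAA
gen 3: dddAddddddddd
gen 4: AAAddAAAAAAAA
gen 5: ddddAdddddddd
gen 6: AAAAddAAAAAAA
gen 7: dddddAddddddd
gen 8: AAAAAddAAAAAA
gen 9: ddddddAdddddd
gen 10: AAAAAAddAAAAA
gen 11: dddddddAddddd
gen 12: AAAAAAAddAAAA
gen 13: ddddddddAdddd
gen 14: AAAAAAAAddAAA
gen 15: dddddddddAddd
gen 16: AAAAAAAAAddAA
gen 17: ddddddddddAdd
gen 18: AAAAAAAAAAddA
gen 19: dddddddddddAd

1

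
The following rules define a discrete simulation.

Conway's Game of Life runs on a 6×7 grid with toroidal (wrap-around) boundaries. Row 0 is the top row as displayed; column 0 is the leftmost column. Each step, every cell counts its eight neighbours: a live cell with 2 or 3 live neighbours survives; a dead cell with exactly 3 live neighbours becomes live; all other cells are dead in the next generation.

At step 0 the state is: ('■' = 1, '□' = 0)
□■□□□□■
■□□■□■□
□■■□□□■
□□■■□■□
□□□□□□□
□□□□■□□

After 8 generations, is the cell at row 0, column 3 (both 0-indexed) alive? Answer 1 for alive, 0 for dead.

t=0: □■□□□□■
■□□■□■□
□■■□□□■
□□■■□■□
□□□□□□□
□□□□■□□
t=1: ■□□□■■■
□□□□□■□
■■□□□■■
□■■■□□□
□□□■■□□
□□□□□□□
t=2: □□□□■■■
□■□□□□□
■■□□■■■
□■□■□■■
□□□■■□□
□□□■□□■
t=3: ■□□□■■■
□■□□□□□
□■□□■□□
□■□■□□□
■□□■□□■
□□□■□□■
t=4: ■□□□■■■
□■□□■□■
■■□□□□□
□■□■■□□
■□□■■□■
□□□■□□□
t=5: ■□□■■□■
□■□□■□□
□■□■■■□
□■□■■■■
■□□□□■□
□□□■□□□
t=6: ■□■■■■□
□■□□□□■
□■□□□□■
□■□■□□□
■□■■□■□
■□□■□■□
t=7: ■□■■□■□
□■□■■□■
□■□□□□□
□■□■■□■
■□□■□□□
■□□□□■□
t=8: ■□■■□■□
□■□■■■■
□■□□□□□
□■□■■□□
■■■■□■□
■□■■□□□

1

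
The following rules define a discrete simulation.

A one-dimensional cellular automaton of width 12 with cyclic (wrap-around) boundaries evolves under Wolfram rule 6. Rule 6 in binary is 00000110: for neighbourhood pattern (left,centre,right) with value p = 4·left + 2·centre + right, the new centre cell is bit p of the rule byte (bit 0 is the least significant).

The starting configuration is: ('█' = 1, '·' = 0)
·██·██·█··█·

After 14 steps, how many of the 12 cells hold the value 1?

3

[0] ·██·██·█··█·
[1] █······█·██·
[2] █·····██····
[3] █····█·····█
[4] ····██····█·
[5] ···█·····██·
[6] ··██····█···
[7] ·█·····██···
[8] ██····█·····
[9] ·····██····█
[10] ····█·····██
[11] ···██····█··
[12] ··█·····██··
[13] ·██····█····
[14] █·····██····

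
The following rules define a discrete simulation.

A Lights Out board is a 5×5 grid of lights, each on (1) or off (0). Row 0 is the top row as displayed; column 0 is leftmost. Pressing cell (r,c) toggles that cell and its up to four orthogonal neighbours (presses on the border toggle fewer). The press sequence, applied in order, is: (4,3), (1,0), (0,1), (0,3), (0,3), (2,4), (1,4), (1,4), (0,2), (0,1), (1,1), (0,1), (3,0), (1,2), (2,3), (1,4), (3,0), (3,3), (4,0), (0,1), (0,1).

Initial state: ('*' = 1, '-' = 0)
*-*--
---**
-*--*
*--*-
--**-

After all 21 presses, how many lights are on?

13

0) *-*--
---**
-*--*
*--*-
--**-
1) *-*--
---**
-*--*
*----
----*
2) --*--
**-**
**--*
*----
----*
3) **---
*--**
**--*
*----
----*
4) *****
*---*
**--*
*----
----*
5) **---
*--**
**--*
*----
----*
6) **---
*--*-
**-*-
*---*
----*
7) **--*
*---*
**-**
*---*
----*
8) **---
*--*-
**-*-
*---*
----*
9) *-**-
*-**-
**-*-
*---*
----*
10) -*-*-
****-
**-*-
*---*
----*
11) ---*-
---*-
*--*-
*---*
----*
12) ****-
-*-*-
*--*-
*---*
----*
13) ****-
-*-*-
---*-
-*--*
*---*
14) **-*-
--*--
--**-
-*--*
*---*
15) **-*-
--**-
----*
-*-**
*---*
16) **-**
--*-*
-----
-*-**
*---*
17) **-**
--*-*
*----
*--**
----*
18) **-**
--*-*
*--*-
*-*--
---**
19) **-**
--*-*
*--*-
--*--
**-**
20) --***
-**-*
*--*-
--*--
**-**
21) **-**
--*-*
*--*-
--*--
**-**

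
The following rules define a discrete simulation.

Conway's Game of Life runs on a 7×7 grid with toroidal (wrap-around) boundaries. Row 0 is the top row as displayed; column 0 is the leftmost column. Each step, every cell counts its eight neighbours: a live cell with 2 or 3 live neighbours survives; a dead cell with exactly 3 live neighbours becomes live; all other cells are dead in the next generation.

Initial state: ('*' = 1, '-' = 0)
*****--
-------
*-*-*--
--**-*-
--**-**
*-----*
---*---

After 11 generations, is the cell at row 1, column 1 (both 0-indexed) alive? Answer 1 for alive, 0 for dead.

t=0: *****--
-------
*-*-*--
--**-*-
--**-**
*-----*
---*---
t=1: -****--
*---*--
-**-*--
-----*-
****-*-
*-*****
---**-*
t=2: ***----
*---**-
-*-***-
*----**
*------
-------
------*
t=3: **---*-
*----*-
-*-*---
**---*-
*------
-------
**-----
t=4: -------
*-*-*--
-**-*--
***---*
**----*
**-----
**----*
t=5: ------*
--*----
-----**
---*-**
-------
--*----
-*----*
t=6: *------
-----**
----***
----***
-------
-------
*------
t=7: *------
*---*--
*------
----*-*
-----*-
-------
-------
t=8: -------
**----*
*----**
-----**
-----*-
-------
-------
t=9: *------
-*---*-
-*-----
*---*--
-----**
-------
-------
t=10: -------
**-----
**-----
*----**
-----**
-------
-------
t=11: -------
**-----
-------
-*---*-
*----*-
-------
-------

1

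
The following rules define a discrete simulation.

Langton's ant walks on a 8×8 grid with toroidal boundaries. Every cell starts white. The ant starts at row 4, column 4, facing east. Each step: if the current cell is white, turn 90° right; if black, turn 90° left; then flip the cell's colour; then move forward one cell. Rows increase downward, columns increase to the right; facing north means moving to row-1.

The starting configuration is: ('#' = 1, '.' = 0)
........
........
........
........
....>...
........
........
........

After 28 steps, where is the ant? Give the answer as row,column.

2,2

k=0  ........
........
........
........
....>...
........
........
........
k=1  ........
........
........
........
....#...
....v...
........
........
k=2  ........
........
........
........
....#...
...<#...
........
........
k=3  ........
........
........
........
...^#...
...##...
........
........
k=4  ........
........
........
........
...#>...
...##...
........
........
k=5  ........
........
........
....^...
...#....
...##...
........
........
k=6  ........
........
........
....#>..
...#....
...##...
........
........
k=7  ........
........
........
....##..
...#.v..
...##...
........
........
k=8  ........
........
........
....##..
...#<#..
...##...
........
........
k=9  ........
........
........
....^#..
...###..
...##...
........
........
k=10  ........
........
........
...<.#..
...###..
...##...
........
........
k=11  ........
........
...^....
...#.#..
...###..
...##...
........
........
k=12  ........
........
...#>...
...#.#..
...###..
...##...
........
........
k=13  ........
........
...##...
...#v#..
...###..
...##...
........
........
k=14  ........
........
...##...
...<##..
...###..
...##...
........
........
k=15  ........
........
...##...
....##..
...v##..
...##...
........
........
k=16  ........
........
...##...
....##..
....>#..
...##...
........
........
k=17  ........
........
...##...
....^#..
.....#..
...##...
........
........
k=18  ........
........
...##...
...<.#..
.....#..
...##...
........
........
k=19  ........
........
...^#...
...#.#..
.....#..
...##...
........
........
k=20  ........
........
..<.#...
...#.#..
.....#..
...##...
........
........
k=21  ........
..^.....
..#.#...
...#.#..
.....#..
...##...
........
........
k=22  ........
..#>....
..#.#...
...#.#..
.....#..
...##...
........
........
k=23  ........
..##....
..#v#...
...#.#..
.....#..
...##...
........
........
k=24  ........
..##....
..<##...
...#.#..
.....#..
...##...
........
........
k=25  ........
..##....
...##...
..v#.#..
.....#..
...##...
........
........
k=26  ........
..##....
...##...
.<##.#..
.....#..
...##...
........
........
k=27  ........
..##....
.^.##...
.###.#..
.....#..
...##...
........
........
k=28  ........
..##....
.#>##...
.###.#..
.....#..
...##...
........
........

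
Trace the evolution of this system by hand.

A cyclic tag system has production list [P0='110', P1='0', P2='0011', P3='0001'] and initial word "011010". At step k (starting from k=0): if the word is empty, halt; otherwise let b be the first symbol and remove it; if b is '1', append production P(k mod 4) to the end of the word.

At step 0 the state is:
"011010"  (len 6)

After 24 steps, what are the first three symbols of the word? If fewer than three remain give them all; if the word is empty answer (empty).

100

step 0: "011010"  (len 6)
step 1: "11010"  (len 5)
step 2: "10100"  (len 5)
step 3: "01000011"  (len 8)
step 4: "1000011"  (len 7)
step 5: "000011110"  (len 9)
step 6: "00011110"  (len 8)
step 7: "0011110"  (len 7)
step 8: "011110"  (len 6)
step 9: "11110"  (len 5)
step 10: "11100"  (len 5)
step 11: "11000011"  (len 8)
step 12: "10000110001"  (len 11)
step 13: "0000110001110"  (len 13)
step 14: "000110001110"  (len 12)
step 15: "00110001110"  (len 11)
step 16: "0110001110"  (len 10)
step 17: "110001110"  (len 9)
step 18: "100011100"  (len 9)
step 19: "000111000011"  (len 12)
step 20: "00111000011"  (len 11)
step 21: "0111000011"  (len 10)
step 22: "111000011"  (len 9)
step 23: "110000110011"  (len 12)
step 24: "100001100110001"  (len 15)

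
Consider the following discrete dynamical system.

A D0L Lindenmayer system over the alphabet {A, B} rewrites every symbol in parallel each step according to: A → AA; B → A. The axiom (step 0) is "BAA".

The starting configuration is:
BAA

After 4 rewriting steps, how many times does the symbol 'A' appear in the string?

40

t=0: BAA
t=1: AAAAA
t=2: AAAAAAAAAA
t=3: AAAAAAAAAAAAAAAAAAAA
t=4: AAAAAAAAAAAAAAAAAAAAAAAAAAAAAAAAAAAAAAAA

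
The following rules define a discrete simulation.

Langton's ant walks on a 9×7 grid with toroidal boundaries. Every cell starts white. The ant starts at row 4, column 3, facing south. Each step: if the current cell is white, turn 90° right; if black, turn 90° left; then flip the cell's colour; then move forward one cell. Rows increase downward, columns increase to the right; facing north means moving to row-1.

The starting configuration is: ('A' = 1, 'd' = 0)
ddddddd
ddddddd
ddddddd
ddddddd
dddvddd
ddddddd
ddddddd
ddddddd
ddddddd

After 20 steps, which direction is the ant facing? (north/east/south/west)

step 0: ddddddd
ddddddd
ddddddd
ddddddd
dddvddd
ddddddd
ddddddd
ddddddd
ddddddd
step 1: ddddddd
ddddddd
ddddddd
ddddddd
dd<Addd
ddddddd
ddddddd
ddddddd
ddddddd
step 2: ddddddd
ddddddd
ddddddd
dd^dddd
ddAAddd
ddddddd
ddddddd
ddddddd
ddddddd
step 3: ddddddd
ddddddd
ddddddd
ddA>ddd
ddAAddd
ddddddd
ddddddd
ddddddd
ddddddd
step 4: ddddddd
ddddddd
ddddddd
ddAAddd
ddAvddd
ddddddd
ddddddd
ddddddd
ddddddd
step 5: ddddddd
ddddddd
ddddddd
ddAAddd
ddAd>dd
ddddddd
ddddddd
ddddddd
ddddddd
step 6: ddddddd
ddddddd
ddddddd
ddAAddd
ddAdAdd
ddddvdd
ddddddd
ddddddd
ddddddd
step 7: ddddddd
ddddddd
ddddddd
ddAAddd
ddAdAdd
ddd<Add
ddddddd
ddddddd
ddddddd
step 8: ddddddd
ddddddd
ddddddd
ddAAddd
ddA^Add
dddAAdd
ddddddd
ddddddd
ddddddd
step 9: ddddddd
ddddddd
ddddddd
ddAAddd
ddAA>dd
dddAAdd
ddddddd
ddddddd
ddddddd
step 10: ddddddd
ddddddd
ddddddd
ddAA^dd
ddAAddd
dddAAdd
ddddddd
ddddddd
ddddddd
step 11: ddddddd
ddddddd
ddddddd
ddAAA>d
ddAAddd
dddAAdd
ddddddd
ddddddd
ddddddd
step 12: ddddddd
ddddddd
ddddddd
ddAAAAd
ddAAdvd
dddAAdd
ddddddd
ddddddd
ddddddd
step 13: ddddddd
ddddddd
ddddddd
ddAAAAd
ddAA<Ad
dddAAdd
ddddddd
ddddddd
ddddddd
step 14: ddddddd
ddddddd
ddddddd
ddAA^Ad
ddAAAAd
dddAAdd
ddddddd
ddddddd
ddddddd
step 15: ddddddd
ddddddd
ddddddd
ddA<dAd
ddAAAAd
dddAAdd
ddddddd
ddddddd
ddddddd
step 16: ddddddd
ddddddd
ddddddd
ddAddAd
ddAvAAd
dddAAdd
ddddddd
ddddddd
ddddddd
step 17: ddddddd
ddddddd
ddddddd
ddAddAd
ddAd>Ad
dddAAdd
ddddddd
ddddddd
ddddddd
step 18: ddddddd
ddddddd
ddddddd
ddAd^Ad
ddAddAd
dddAAdd
ddddddd
ddddddd
ddddddd
step 19: ddddddd
ddddddd
ddddddd
ddAdA>d
ddAddAd
dddAAdd
ddddddd
ddddddd
ddddddd
step 20: ddddddd
ddddddd
ddddd^d
ddAdAdd
ddAddAd
dddAAdd
ddddddd
ddddddd
ddddddd

north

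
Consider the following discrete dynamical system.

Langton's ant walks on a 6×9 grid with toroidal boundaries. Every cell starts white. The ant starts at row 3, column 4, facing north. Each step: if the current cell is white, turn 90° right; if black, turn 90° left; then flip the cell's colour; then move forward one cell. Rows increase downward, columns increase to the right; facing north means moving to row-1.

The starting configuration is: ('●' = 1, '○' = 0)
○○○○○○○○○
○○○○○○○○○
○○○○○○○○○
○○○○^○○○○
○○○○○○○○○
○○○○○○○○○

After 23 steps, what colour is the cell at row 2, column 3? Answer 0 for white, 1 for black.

1

step 0: ○○○○○○○○○
○○○○○○○○○
○○○○○○○○○
○○○○^○○○○
○○○○○○○○○
○○○○○○○○○
step 1: ○○○○○○○○○
○○○○○○○○○
○○○○○○○○○
○○○○●>○○○
○○○○○○○○○
○○○○○○○○○
step 2: ○○○○○○○○○
○○○○○○○○○
○○○○○○○○○
○○○○●●○○○
○○○○○v○○○
○○○○○○○○○
step 3: ○○○○○○○○○
○○○○○○○○○
○○○○○○○○○
○○○○●●○○○
○○○○<●○○○
○○○○○○○○○
step 4: ○○○○○○○○○
○○○○○○○○○
○○○○○○○○○
○○○○^●○○○
○○○○●●○○○
○○○○○○○○○
step 5: ○○○○○○○○○
○○○○○○○○○
○○○○○○○○○
○○○<○●○○○
○○○○●●○○○
○○○○○○○○○
step 6: ○○○○○○○○○
○○○○○○○○○
○○○^○○○○○
○○○●○●○○○
○○○○●●○○○
○○○○○○○○○
step 7: ○○○○○○○○○
○○○○○○○○○
○○○●>○○○○
○○○●○●○○○
○○○○●●○○○
○○○○○○○○○
step 8: ○○○○○○○○○
○○○○○○○○○
○○○●●○○○○
○○○●v●○○○
○○○○●●○○○
○○○○○○○○○
step 9: ○○○○○○○○○
○○○○○○○○○
○○○●●○○○○
○○○<●●○○○
○○○○●●○○○
○○○○○○○○○
step 10: ○○○○○○○○○
○○○○○○○○○
○○○●●○○○○
○○○○●●○○○
○○○v●●○○○
○○○○○○○○○
step 11: ○○○○○○○○○
○○○○○○○○○
○○○●●○○○○
○○○○●●○○○
○○<●●●○○○
○○○○○○○○○
step 12: ○○○○○○○○○
○○○○○○○○○
○○○●●○○○○
○○^○●●○○○
○○●●●●○○○
○○○○○○○○○
step 13: ○○○○○○○○○
○○○○○○○○○
○○○●●○○○○
○○●>●●○○○
○○●●●●○○○
○○○○○○○○○
step 14: ○○○○○○○○○
○○○○○○○○○
○○○●●○○○○
○○●●●●○○○
○○●v●●○○○
○○○○○○○○○
step 15: ○○○○○○○○○
○○○○○○○○○
○○○●●○○○○
○○●●●●○○○
○○●○>●○○○
○○○○○○○○○
step 16: ○○○○○○○○○
○○○○○○○○○
○○○●●○○○○
○○●●^●○○○
○○●○○●○○○
○○○○○○○○○
step 17: ○○○○○○○○○
○○○○○○○○○
○○○●●○○○○
○○●<○●○○○
○○●○○●○○○
○○○○○○○○○
step 18: ○○○○○○○○○
○○○○○○○○○
○○○●●○○○○
○○●○○●○○○
○○●v○●○○○
○○○○○○○○○
step 19: ○○○○○○○○○
○○○○○○○○○
○○○●●○○○○
○○●○○●○○○
○○<●○●○○○
○○○○○○○○○
step 20: ○○○○○○○○○
○○○○○○○○○
○○○●●○○○○
○○●○○●○○○
○○○●○●○○○
○○v○○○○○○
step 21: ○○○○○○○○○
○○○○○○○○○
○○○●●○○○○
○○●○○●○○○
○○○●○●○○○
○<●○○○○○○
step 22: ○○○○○○○○○
○○○○○○○○○
○○○●●○○○○
○○●○○●○○○
○^○●○●○○○
○●●○○○○○○
step 23: ○○○○○○○○○
○○○○○○○○○
○○○●●○○○○
○○●○○●○○○
○●>●○●○○○
○●●○○○○○○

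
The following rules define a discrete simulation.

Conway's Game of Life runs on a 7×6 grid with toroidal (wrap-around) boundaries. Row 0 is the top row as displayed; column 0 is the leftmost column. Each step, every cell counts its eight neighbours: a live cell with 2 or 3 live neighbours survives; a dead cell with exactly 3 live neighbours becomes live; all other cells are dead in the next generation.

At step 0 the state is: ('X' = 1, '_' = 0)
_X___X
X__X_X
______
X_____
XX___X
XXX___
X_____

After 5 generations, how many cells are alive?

t=0: _X___X
X__X_X
______
X_____
XX___X
XXX___
X_____
t=1: _X__XX
X___XX
X____X
XX___X
__X__X
__X___
__X__X
t=2: _X_X__
_X____
______
_X__X_
__X__X
_XXX__
XXXXXX
t=3: ___X_X
__X___
______
______
X___X_
______
_____X
t=4: ____X_
______
______
______
______
_____X
____X_
t=5: ______
______
______
______
______
______
____XX

2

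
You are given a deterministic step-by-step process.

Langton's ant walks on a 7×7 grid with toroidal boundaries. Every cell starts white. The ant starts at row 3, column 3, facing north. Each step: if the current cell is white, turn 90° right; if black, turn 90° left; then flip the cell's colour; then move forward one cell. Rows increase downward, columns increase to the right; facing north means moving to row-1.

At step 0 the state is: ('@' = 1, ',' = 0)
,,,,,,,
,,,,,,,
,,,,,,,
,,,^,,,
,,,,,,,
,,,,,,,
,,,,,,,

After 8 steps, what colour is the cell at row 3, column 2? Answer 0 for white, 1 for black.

1

step 0: ,,,,,,,
,,,,,,,
,,,,,,,
,,,^,,,
,,,,,,,
,,,,,,,
,,,,,,,
step 1: ,,,,,,,
,,,,,,,
,,,,,,,
,,,@>,,
,,,,,,,
,,,,,,,
,,,,,,,
step 2: ,,,,,,,
,,,,,,,
,,,,,,,
,,,@@,,
,,,,v,,
,,,,,,,
,,,,,,,
step 3: ,,,,,,,
,,,,,,,
,,,,,,,
,,,@@,,
,,,<@,,
,,,,,,,
,,,,,,,
step 4: ,,,,,,,
,,,,,,,
,,,,,,,
,,,^@,,
,,,@@,,
,,,,,,,
,,,,,,,
step 5: ,,,,,,,
,,,,,,,
,,,,,,,
,,<,@,,
,,,@@,,
,,,,,,,
,,,,,,,
step 6: ,,,,,,,
,,,,,,,
,,^,,,,
,,@,@,,
,,,@@,,
,,,,,,,
,,,,,,,
step 7: ,,,,,,,
,,,,,,,
,,@>,,,
,,@,@,,
,,,@@,,
,,,,,,,
,,,,,,,
step 8: ,,,,,,,
,,,,,,,
,,@@,,,
,,@v@,,
,,,@@,,
,,,,,,,
,,,,,,,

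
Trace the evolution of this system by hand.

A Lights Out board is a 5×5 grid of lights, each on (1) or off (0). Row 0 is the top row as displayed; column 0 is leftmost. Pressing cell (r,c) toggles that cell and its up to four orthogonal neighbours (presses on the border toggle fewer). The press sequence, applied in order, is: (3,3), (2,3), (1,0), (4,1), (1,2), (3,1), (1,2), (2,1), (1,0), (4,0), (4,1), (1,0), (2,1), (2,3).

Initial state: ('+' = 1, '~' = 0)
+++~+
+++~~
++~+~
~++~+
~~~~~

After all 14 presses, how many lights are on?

[0] +++~+
+++~~
++~+~
~++~+
~~~~~
[1] +++~+
+++~~
++~~~
~+~+~
~~~+~
[2] +++~+
++++~
+++++
~+~~~
~~~+~
[3] ~++~+
~~++~
~++++
~+~~~
~~~+~
[4] ~++~+
~~++~
~++++
~~~~~
++++~
[5] ~+~~+
~+~~~
~+~++
~~~~~
++++~
[6] ~+~~+
~+~~~
~~~++
+++~~
+~++~
[7] ~++~+
~~++~
~~+++
+++~~
+~++~
[8] ~++~+
~+++~
++~++
+~+~~
+~++~
[9] +++~+
+~++~
~+~++
+~+~~
+~++~
[10] +++~+
+~++~
~+~++
~~+~~
~+++~
[11] +++~+
+~++~
~+~++
~++~~
+~~+~
[12] ~++~+
~+++~
++~++
~++~~
+~~+~
[13] ~++~+
~~++~
~~+++
~~+~~
+~~+~
[14] ~++~+
~~+~~
~~~~~
~~++~
+~~+~

8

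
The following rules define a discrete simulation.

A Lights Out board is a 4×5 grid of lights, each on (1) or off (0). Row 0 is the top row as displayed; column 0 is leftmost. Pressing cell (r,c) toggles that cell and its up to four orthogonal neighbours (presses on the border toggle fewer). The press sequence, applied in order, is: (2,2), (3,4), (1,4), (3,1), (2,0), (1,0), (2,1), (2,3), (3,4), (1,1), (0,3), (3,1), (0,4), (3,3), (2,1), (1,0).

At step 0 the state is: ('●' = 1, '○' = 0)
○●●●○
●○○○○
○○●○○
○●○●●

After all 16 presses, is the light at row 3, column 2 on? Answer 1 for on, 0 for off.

[0] ○●●●○
●○○○○
○○●○○
○●○●●
[1] ○●●●○
●○●○○
○●○●○
○●●●●
[2] ○●●●○
●○●○○
○●○●●
○●●○○
[3] ○●●●●
●○●●●
○●○●○
○●●○○
[4] ○●●●●
●○●●●
○○○●○
●○○○○
[5] ○●●●●
○○●●●
●●○●○
○○○○○
[6] ●●●●●
●●●●●
○●○●○
○○○○○
[7] ●●●●●
●○●●●
●○●●○
○●○○○
[8] ●●●●●
●○●○●
●○○○●
○●○●○
[9] ●●●●●
●○●○●
●○○○○
○●○○●
[10] ●○●●●
○●○○●
●●○○○
○●○○●
[11] ●○○○○
○●○●●
●●○○○
○●○○●
[12] ●○○○○
○●○●●
●○○○○
●○●○●
[13] ●○○●●
○●○●○
●○○○○
●○●○●
[14] ●○○●●
○●○●○
●○○●○
●○○●○
[15] ●○○●●
○○○●○
○●●●○
●●○●○
[16] ○○○●●
●●○●○
●●●●○
●●○●○

0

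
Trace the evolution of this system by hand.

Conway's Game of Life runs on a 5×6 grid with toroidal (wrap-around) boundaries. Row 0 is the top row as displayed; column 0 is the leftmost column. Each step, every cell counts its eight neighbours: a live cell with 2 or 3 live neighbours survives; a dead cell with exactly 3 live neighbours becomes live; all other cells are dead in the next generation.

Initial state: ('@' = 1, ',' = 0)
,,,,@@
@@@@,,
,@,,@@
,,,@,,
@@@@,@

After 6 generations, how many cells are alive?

6

step 0: ,,,,@@
@@@@,,
,@,,@@
,,,@,,
@@@@,@
step 1: ,,,,,,
,@@@,,
,@,,@@
,,,@,,
@@@@,@
step 2: ,,,,@,
@@@@@,
@@,,@,
,,,@,,
@@@@@,
step 3: ,,,,,,
@,@,@,
@,,,@,
,,,,,,
,@@,@@
step 4: @,@,@,
,@,@,,
,@,@,,
@@,@@,
,,,,,,
step 5: ,@@@,,
@@,@@,
,@,@,,
@@,@@,
@,@,@,
step 6: ,,,,,,
@,,,@,
,,,,,,
@,,,@,
@,,,@,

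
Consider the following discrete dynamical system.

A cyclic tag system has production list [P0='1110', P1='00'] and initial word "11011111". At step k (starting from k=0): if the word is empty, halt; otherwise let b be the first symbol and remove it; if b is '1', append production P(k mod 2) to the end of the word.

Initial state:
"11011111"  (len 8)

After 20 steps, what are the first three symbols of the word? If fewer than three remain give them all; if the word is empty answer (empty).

001

k=0  "11011111"  (len 8)
k=1  "10111111110"  (len 11)
k=2  "011111111000"  (len 12)
k=3  "11111111000"  (len 11)
k=4  "111111100000"  (len 12)
k=5  "111111000001110"  (len 15)
k=6  "1111100000111000"  (len 16)
k=7  "1111000001110001110"  (len 19)
k=8  "11100000111000111000"  (len 20)
k=9  "11000001110001110001110"  (len 23)
k=10  "100000111000111000111000"  (len 24)
k=11  "000001110001110001110001110"  (len 27)
k=12  "00001110001110001110001110"  (len 26)
k=13  "0001110001110001110001110"  (len 25)
k=14  "001110001110001110001110"  (len 24)
k=15  "01110001110001110001110"  (len 23)
k=16  "1110001110001110001110"  (len 22)
k=17  "1100011100011100011101110"  (len 25)
k=18  "10001110001110001110111000"  (len 26)
k=19  "00011100011100011101110001110"  (len 29)
k=20  "0011100011100011101110001110"  (len 28)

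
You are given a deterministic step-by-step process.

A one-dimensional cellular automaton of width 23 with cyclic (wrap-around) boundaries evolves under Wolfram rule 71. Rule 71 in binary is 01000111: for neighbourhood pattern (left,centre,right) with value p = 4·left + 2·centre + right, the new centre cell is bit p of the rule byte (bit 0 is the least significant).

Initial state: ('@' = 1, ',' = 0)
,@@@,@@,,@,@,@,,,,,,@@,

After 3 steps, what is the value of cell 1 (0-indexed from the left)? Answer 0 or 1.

0

step 0: ,@@@,@@,,@,@,@,,,,,,@@,
step 1: @,,@,,@,@@,@,@,@@@@@,@,
step 2: @,@@,@@,,@,@,@,,,,,@,@,
step 3: @,,@,,@,@@,@,@,@@@@@,@,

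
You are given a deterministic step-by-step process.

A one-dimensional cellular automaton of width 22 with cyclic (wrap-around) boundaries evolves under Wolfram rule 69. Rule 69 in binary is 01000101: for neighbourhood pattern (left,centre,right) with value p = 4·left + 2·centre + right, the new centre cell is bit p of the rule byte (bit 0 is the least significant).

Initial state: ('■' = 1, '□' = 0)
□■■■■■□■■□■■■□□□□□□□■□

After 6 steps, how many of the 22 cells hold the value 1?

step 0: □■■■■■□■■□■■■□□□□□□□■□
step 1: □□□□□■□□■□□□■□■■■■■□■□
step 2: ■■■■□■□□■□■□■□□□□□■□■□
step 3: □□□■□■□□■□■□■□■■■□■□■□
step 4: ■■□■□■□□■□■□■□□□■□■□■□
step 5: □■□■□■□□■□■□■□■□■□■□■□
step 6: □■□■□■□□■□■□■□■□■□■□■□

10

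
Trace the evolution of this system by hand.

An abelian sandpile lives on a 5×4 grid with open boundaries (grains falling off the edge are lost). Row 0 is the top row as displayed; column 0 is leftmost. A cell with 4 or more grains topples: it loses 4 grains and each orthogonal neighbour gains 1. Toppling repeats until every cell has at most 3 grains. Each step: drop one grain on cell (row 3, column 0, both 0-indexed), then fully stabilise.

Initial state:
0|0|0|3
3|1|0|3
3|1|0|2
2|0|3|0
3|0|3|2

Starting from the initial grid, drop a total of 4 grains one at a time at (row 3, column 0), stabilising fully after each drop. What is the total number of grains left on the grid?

k=0  0|0|0|3
3|1|0|3
3|1|0|2
2|0|3|0
3|0|3|2
k=1  0|0|0|3
3|1|0|3
3|1|0|2
3|0|3|0
3|0|3|2
k=2  1|0|0|3
0|2|0|3
1|2|0|2
2|1|3|0
0|1|3|2
k=3  1|0|0|3
0|2|0|3
1|2|0|2
3|1|3|0
0|1|3|2
k=4  1|0|0|3
0|2|0|3
2|2|0|2
0|2|3|0
1|1|3|2

27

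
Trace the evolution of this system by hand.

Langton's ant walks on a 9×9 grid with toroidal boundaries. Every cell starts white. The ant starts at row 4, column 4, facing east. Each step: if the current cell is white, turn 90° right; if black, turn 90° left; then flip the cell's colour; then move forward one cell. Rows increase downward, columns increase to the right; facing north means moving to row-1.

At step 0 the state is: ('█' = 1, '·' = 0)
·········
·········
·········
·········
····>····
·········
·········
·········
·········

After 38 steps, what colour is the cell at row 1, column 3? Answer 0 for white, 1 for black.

[0] ·········
·········
·········
·········
····>····
·········
·········
·········
·········
[1] ·········
·········
·········
·········
····█····
····v····
·········
·········
·········
[2] ·········
·········
·········
·········
····█····
···<█····
·········
·········
·········
[3] ·········
·········
·········
·········
···^█····
···██····
·········
·········
·········
[4] ·········
·········
·········
·········
···█>····
···██····
·········
·········
·········
[5] ·········
·········
·········
····^····
···█·····
···██····
·········
·········
·········
[6] ·········
·········
·········
····█>···
···█·····
···██····
·········
·········
·········
[7] ·········
·········
·········
····██···
···█·v···
···██····
·········
·········
·········
[8] ·········
·········
·········
····██···
···█<█···
···██····
·········
·········
·········
[9] ·········
·········
·········
····^█···
···███···
···██····
·········
·········
·········
[10] ·········
·········
·········
···<·█···
···███···
···██····
·········
·········
·········
[11] ·········
·········
···^·····
···█·█···
···███···
···██····
·········
·········
·········
[12] ·········
·········
···█>····
···█·█···
···███···
···██····
·········
·········
·········
[13] ·········
·········
···██····
···█v█···
···███···
···██····
·········
·········
·········
[14] ·········
·········
···██····
···<██···
···███···
···██····
·········
·········
·········
[15] ·········
·········
···██····
····██···
···v██···
···██····
·········
·········
·········
[16] ·········
·········
···██····
····██···
····>█···
···██····
·········
·········
·········
[17] ·········
·········
···██····
····^█···
·····█···
···██····
·········
·········
·········
[18] ·········
·········
···██····
···<·█···
·····█···
···██····
·········
·········
·········
[19] ·········
·········
···^█····
···█·█···
·····█···
···██····
·········
·········
·········
[20] ·········
·········
··<·█····
···█·█···
·····█···
···██····
·········
·········
·········
[21] ·········
··^······
··█·█····
···█·█···
·····█···
···██····
·········
·········
·········
[22] ·········
··█>·····
··█·█····
···█·█···
·····█···
···██····
·········
·········
·········
[23] ·········
··██·····
··█v█····
···█·█···
·····█···
···██····
·········
·········
·········
[24] ·········
··██·····
··<██····
···█·█···
·····█···
···██····
·········
·········
·········
[25] ·········
··██·····
···██····
··v█·█···
·····█···
···██····
·········
·········
·········
[26] ·········
··██·····
···██····
·<██·█···
·····█···
···██····
·········
·········
·········
[27] ·········
··██·····
·^·██····
·███·█···
·····█···
···██····
·········
·········
·········
[28] ·········
··██·····
·█>██····
·███·█···
·····█···
···██····
·········
·········
·········
[29] ·········
··██·····
·████····
·█v█·█···
·····█···
···██····
·········
·········
·········
[30] ·········
··██·····
·████····
·█·>·█···
·····█···
···██····
·········
·········
·········
[31] ·········
··██·····
·██^█····
·█···█···
·····█···
···██····
·········
·········
·········
[32] ·········
··██·····
·█<·█····
·█···█···
·····█···
···██····
·········
·········
·········
[33] ·········
··██·····
·█··█····
·█v··█···
·····█···
···██····
·········
·········
·········
[34] ·········
··██·····
·█··█····
·<█··█···
·····█···
···██····
·········
·········
·········
[35] ·········
··██·····
·█··█····
··█··█···
·v···█···
···██····
·········
·········
·········
[36] ·········
··██·····
·█··█····
··█··█···
<█···█···
···██····
·········
·········
·········
[37] ·········
··██·····
·█··█····
^·█··█···
██···█···
···██····
·········
·········
·········
[38] ·········
··██·····
·█··█····
█>█··█···
██···█···
···██····
·········
·········
·········

1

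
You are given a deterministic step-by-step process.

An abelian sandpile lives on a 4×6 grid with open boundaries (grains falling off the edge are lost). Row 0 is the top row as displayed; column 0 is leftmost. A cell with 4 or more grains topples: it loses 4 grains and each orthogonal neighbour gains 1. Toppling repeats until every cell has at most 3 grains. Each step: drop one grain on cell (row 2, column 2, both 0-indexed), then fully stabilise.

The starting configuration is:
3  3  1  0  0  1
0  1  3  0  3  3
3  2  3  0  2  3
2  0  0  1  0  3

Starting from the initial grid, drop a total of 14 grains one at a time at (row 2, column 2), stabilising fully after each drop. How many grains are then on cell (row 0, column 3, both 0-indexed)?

1

0) 3  3  1  0  0  1
0  1  3  0  3  3
3  2  3  0  2  3
2  0  0  1  0  3
1) 3  3  2  0  0  1
0  2  0  1  3  3
3  3  1  1  2  3
2  0  1  1  0  3
2) 3  3  2  0  0  1
0  2  0  1  3  3
3  3  2  1  2  3
2  0  1  1  0  3
3) 3  3  2  0  0  1
0  2  0  1  3  3
3  3  3  1  2  3
2  0  1  1  0  3
4) 3  3  2  0  0  1
1  3  1  1  3  3
0  1  1  2  2  3
3  1  2  1  0  3
5) 3  3  2  0  0  1
1  3  1  1  3  3
0  1  2  2  2  3
3  1  2  1  0  3
6) 3  3  2  0  0  1
1  3  1  1  3  3
0  1  3  2  2  3
3  1  2  1  0  3
7) 3  3  2  0  0  1
1  3  2  1  3  3
0  2  0  3  2  3
3  1  3  1  0  3
8) 3  3  2  0  0  1
1  3  2  1  3  3
0  2  1  3  2  3
3  1  3  1  0  3
9) 3  3  2  0  0  1
1  3  2  1  3  3
0  2  2  3  2  3
3  1  3  1  0  3
10) 3  3  2  0  0  1
1  3  2  1  3  3
0  2  3  3  2  3
3  1  3  1  0  3
11) 3  3  2  0  0  1
1  3  3  2  3  3
0  3  2  0  3  3
3  2  0  3  0  3
12) 3  3  2  0  0  1
1  3  3  2  3  3
0  3  3  0  3  3
3  2  0  3  0  3
13) 0  2  0  1  0  1
3  2  2  3  3  3
1  1  2  1  3  3
3  3  1  3  0  3
14) 0  2  0  1  0  1
3  2  2  3  3  3
1  1  3  1  3  3
3  3  1  3  0  3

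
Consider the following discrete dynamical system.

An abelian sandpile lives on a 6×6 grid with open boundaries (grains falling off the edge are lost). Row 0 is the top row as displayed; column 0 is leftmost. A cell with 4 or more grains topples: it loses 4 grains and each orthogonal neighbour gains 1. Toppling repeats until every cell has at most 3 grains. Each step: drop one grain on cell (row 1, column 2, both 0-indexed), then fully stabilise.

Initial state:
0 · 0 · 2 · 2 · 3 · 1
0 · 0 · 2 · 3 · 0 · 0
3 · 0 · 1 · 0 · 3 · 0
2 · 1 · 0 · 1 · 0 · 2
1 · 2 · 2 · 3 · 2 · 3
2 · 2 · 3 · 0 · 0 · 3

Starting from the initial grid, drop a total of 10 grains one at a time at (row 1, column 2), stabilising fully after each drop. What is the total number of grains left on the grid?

0) 0 · 0 · 2 · 2 · 3 · 1
0 · 0 · 2 · 3 · 0 · 0
3 · 0 · 1 · 0 · 3 · 0
2 · 1 · 0 · 1 · 0 · 2
1 · 2 · 2 · 3 · 2 · 3
2 · 2 · 3 · 0 · 0 · 3
1) 0 · 0 · 2 · 2 · 3 · 1
0 · 0 · 3 · 3 · 0 · 0
3 · 0 · 1 · 0 · 3 · 0
2 · 1 · 0 · 1 · 0 · 2
1 · 2 · 2 · 3 · 2 · 3
2 · 2 · 3 · 0 · 0 · 3
2) 0 · 0 · 3 · 3 · 3 · 1
0 · 1 · 1 · 0 · 1 · 0
3 · 0 · 2 · 1 · 3 · 0
2 · 1 · 0 · 1 · 0 · 2
1 · 2 · 2 · 3 · 2 · 3
2 · 2 · 3 · 0 · 0 · 3
3) 0 · 0 · 3 · 3 · 3 · 1
0 · 1 · 2 · 0 · 1 · 0
3 · 0 · 2 · 1 · 3 · 0
2 · 1 · 0 · 1 · 0 · 2
1 · 2 · 2 · 3 · 2 · 3
2 · 2 · 3 · 0 · 0 · 3
4) 0 · 0 · 3 · 3 · 3 · 1
0 · 1 · 3 · 0 · 1 · 0
3 · 0 · 2 · 1 · 3 · 0
2 · 1 · 0 · 1 · 0 · 2
1 · 2 · 2 · 3 · 2 · 3
2 · 2 · 3 · 0 · 0 · 3
5) 0 · 1 · 1 · 1 · 0 · 2
0 · 2 · 1 · 2 · 2 · 0
3 · 0 · 3 · 1 · 3 · 0
2 · 1 · 0 · 1 · 0 · 2
1 · 2 · 2 · 3 · 2 · 3
2 · 2 · 3 · 0 · 0 · 3
6) 0 · 1 · 1 · 1 · 0 · 2
0 · 2 · 2 · 2 · 2 · 0
3 · 0 · 3 · 1 · 3 · 0
2 · 1 · 0 · 1 · 0 · 2
1 · 2 · 2 · 3 · 2 · 3
2 · 2 · 3 · 0 · 0 · 3
7) 0 · 1 · 1 · 1 · 0 · 2
0 · 2 · 3 · 2 · 2 · 0
3 · 0 · 3 · 1 · 3 · 0
2 · 1 · 0 · 1 · 0 · 2
1 · 2 · 2 · 3 · 2 · 3
2 · 2 · 3 · 0 · 0 · 3
8) 0 · 1 · 2 · 1 · 0 · 2
0 · 3 · 1 · 3 · 2 · 0
3 · 1 · 0 · 2 · 3 · 0
2 · 1 · 1 · 1 · 0 · 2
1 · 2 · 2 · 3 · 2 · 3
2 · 2 · 3 · 0 · 0 · 3
9) 0 · 1 · 2 · 1 · 0 · 2
0 · 3 · 2 · 3 · 2 · 0
3 · 1 · 0 · 2 · 3 · 0
2 · 1 · 1 · 1 · 0 · 2
1 · 2 · 2 · 3 · 2 · 3
2 · 2 · 3 · 0 · 0 · 3
10) 0 · 1 · 2 · 1 · 0 · 2
0 · 3 · 3 · 3 · 2 · 0
3 · 1 · 0 · 2 · 3 · 0
2 · 1 · 1 · 1 · 0 · 2
1 · 2 · 2 · 3 · 2 · 3
2 · 2 · 3 · 0 · 0 · 3

56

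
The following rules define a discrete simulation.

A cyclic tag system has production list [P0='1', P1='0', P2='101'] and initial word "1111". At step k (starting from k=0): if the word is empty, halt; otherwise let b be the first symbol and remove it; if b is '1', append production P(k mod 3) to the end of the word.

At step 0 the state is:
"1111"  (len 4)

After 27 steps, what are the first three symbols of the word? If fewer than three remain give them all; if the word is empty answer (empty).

0) "1111"  (len 4)
1) "1111"  (len 4)
2) "1110"  (len 4)
3) "110101"  (len 6)
4) "101011"  (len 6)
5) "010110"  (len 6)
6) "10110"  (len 5)
7) "01101"  (len 5)
8) "1101"  (len 4)
9) "101101"  (len 6)
10) "011011"  (len 6)
11) "11011"  (len 5)
12) "1011101"  (len 7)
13) "0111011"  (len 7)
14) "111011"  (len 6)
15) "11011101"  (len 8)
16) "10111011"  (len 8)
17) "01110110"  (len 8)
18) "1110110"  (len 7)
19) "1101101"  (len 7)
20) "1011010"  (len 7)
21) "011010101"  (len 9)
22) "11010101"  (len 8)
23) "10101010"  (len 8)
24) "0101010101"  (len 10)
25) "101010101"  (len 9)
26) "010101010"  (len 9)
27) "10101010"  (len 8)

101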